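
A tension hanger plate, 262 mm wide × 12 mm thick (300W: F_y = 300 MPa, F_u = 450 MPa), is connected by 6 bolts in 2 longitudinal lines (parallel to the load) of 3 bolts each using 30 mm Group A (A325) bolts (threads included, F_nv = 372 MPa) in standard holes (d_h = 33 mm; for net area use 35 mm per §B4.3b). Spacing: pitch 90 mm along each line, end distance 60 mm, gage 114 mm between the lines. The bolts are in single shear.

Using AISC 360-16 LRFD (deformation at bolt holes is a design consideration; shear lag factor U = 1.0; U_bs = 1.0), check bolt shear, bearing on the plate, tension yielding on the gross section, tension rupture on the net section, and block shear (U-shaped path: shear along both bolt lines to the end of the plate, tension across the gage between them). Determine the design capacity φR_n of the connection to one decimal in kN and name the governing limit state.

Bolt shear: A_b = π(30)²/4 = 706.86 mm². φR_n = 0.75 × 372 × 706.86 × 6 × 1 = 1183.3 kN.
Bearing (12 mm plate, F_u = 450 MPa): end bolts L_c = 60 − 33/2 = 43.5, R_n = min(1.2×43.5×12×450, 2.4×30×12×450) = 281.88 kN/bolt; interior L_c = 90 − 33 = 57, R_n = 369.36 kN/bolt. φR_n = 0.75 × (2×281.88 + 4×369.36) = 1530.9 kN.
Tension yield (gross): A_g = 262×12 = 3144 mm². φR_n = 0.90 × 300 × 3144 = 848.9 kN.
Tension rupture (net): A_n = (262 − 2×35)×12 = 2304 mm² (U = 1.0, A_e = A_n). φR_n = 0.75 × 450 × 2304 = 777.6 kN.
Block shear: shear path 2×[60+2×90] = 2×240 mm, A_gv = 5760, A_nv = 2×(240 − 2.5×35)×12 = 3660 mm²; tension across gage: (114 − 1×35)×12 = 948 mm². R_n = min(0.6×450×3660, 0.6×300×5760) + 1.0×450×948 = min(988.2, 1036.8) + 426.6 = 1414.8 kN. φR_n = 0.75 × 1414.8 = 1061.1 kN.
Governing: min(1183.3, 1530.9, 848.9, 777.6, 1061.1) = 777.6 kN → net-section rupture.

777.6 kN (net-section rupture governs)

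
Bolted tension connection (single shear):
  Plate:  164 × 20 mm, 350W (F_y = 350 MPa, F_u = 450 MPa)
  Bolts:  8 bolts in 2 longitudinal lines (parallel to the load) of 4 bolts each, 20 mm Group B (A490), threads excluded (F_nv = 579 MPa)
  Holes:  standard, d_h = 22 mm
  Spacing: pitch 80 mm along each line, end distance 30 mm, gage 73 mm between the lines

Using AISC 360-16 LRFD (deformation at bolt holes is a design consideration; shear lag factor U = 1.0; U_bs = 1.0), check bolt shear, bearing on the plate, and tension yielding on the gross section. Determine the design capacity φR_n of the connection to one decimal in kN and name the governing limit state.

1033.2 kN (gross-section yield governs)

Bolt shear: A_b = π(20)²/4 = 314.16 mm². φR_n = 0.75 × 579 × 314.16 × 8 × 1 = 1091.4 kN.
Bearing (20 mm plate, F_u = 450 MPa): end bolts L_c = 30 − 22/2 = 19, R_n = min(1.2×19×20×450, 2.4×20×20×450) = 205.2 kN/bolt; interior L_c = 80 − 22 = 58, R_n = 432 kN/bolt. φR_n = 0.75 × (2×205.2 + 6×432) = 2251.8 kN.
Tension yield (gross): A_g = 164×20 = 3280 mm². φR_n = 0.90 × 350 × 3280 = 1033.2 kN.
Governing: min(1091.4, 2251.8, 1033.2) = 1033.2 kN → gross-section yield.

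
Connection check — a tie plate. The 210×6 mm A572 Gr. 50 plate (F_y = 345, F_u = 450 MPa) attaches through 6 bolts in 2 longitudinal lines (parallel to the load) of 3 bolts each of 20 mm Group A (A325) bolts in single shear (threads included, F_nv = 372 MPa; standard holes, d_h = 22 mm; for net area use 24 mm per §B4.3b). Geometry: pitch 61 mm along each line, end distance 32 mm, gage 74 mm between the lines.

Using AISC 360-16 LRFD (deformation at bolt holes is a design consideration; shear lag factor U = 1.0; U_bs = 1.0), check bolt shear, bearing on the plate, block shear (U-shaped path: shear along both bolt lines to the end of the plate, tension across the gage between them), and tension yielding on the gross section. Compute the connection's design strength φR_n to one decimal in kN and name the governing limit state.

Bolt shear: A_b = π(20)²/4 = 314.16 mm². φR_n = 0.75 × 372 × 314.16 × 6 × 1 = 525.9 kN.
Bearing (6 mm plate, F_u = 450 MPa): end bolts L_c = 32 − 22/2 = 21, R_n = min(1.2×21×6×450, 2.4×20×6×450) = 68.04 kN/bolt; interior L_c = 61 − 22 = 39, R_n = 126.36 kN/bolt. φR_n = 0.75 × (2×68.04 + 4×126.36) = 481.1 kN.
Block shear: shear path 2×[32+2×61] = 2×154 mm, A_gv = 1848, A_nv = 2×(154 − 2.5×24)×6 = 1128 mm²; tension across gage: (74 − 1×24)×6 = 300 mm². R_n = min(0.6×450×1128, 0.6×345×1848) + 1.0×450×300 = min(304.56, 382.54) + 135 = 439.56 kN. φR_n = 0.75 × 439.56 = 329.7 kN.
Tension yield (gross): A_g = 210×6 = 1260 mm². φR_n = 0.90 × 345 × 1260 = 391.2 kN.
Governing: min(525.9, 481.1, 329.7, 391.2) = 329.7 kN → block shear.

329.7 kN (block shear governs)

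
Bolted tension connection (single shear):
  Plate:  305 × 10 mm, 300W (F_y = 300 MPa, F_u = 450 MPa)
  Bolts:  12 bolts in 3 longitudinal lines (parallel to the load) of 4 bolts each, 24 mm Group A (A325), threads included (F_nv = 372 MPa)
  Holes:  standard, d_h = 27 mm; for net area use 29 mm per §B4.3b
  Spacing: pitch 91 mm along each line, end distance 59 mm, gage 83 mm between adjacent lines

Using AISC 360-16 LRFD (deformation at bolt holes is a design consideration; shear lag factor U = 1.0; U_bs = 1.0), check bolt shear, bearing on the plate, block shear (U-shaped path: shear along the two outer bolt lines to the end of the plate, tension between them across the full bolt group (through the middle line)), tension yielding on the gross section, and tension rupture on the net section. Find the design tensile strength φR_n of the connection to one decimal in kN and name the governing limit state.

735.8 kN (net-section rupture governs)

Bolt shear: A_b = π(24)²/4 = 452.39 mm². φR_n = 0.75 × 372 × 452.39 × 12 × 1 = 1514.6 kN.
Bearing (10 mm plate, F_u = 450 MPa): end bolts L_c = 59 − 27/2 = 45.5, R_n = min(1.2×45.5×10×450, 2.4×24×10×450) = 245.7 kN/bolt; interior L_c = 91 − 27 = 64, R_n = 259.2 kN/bolt. φR_n = 0.75 × (3×245.7 + 9×259.2) = 2302.4 kN.
Block shear: shear path 2×[59+3×91] = 2×332 mm, A_gv = 6640, A_nv = 2×(332 − 3.5×29)×10 = 4610 mm²; tension across gage: (166 − 2×29)×10 = 1080 mm². R_n = min(0.6×450×4610, 0.6×300×6640) + 1.0×450×1080 = min(1244.7, 1195.2) + 486 = 1681.2 kN. φR_n = 0.75 × 1681.2 = 1260.9 kN.
Tension yield (gross): A_g = 305×10 = 3050 mm². φR_n = 0.90 × 300 × 3050 = 823.5 kN.
Tension rupture (net): A_n = (305 − 3×29)×10 = 2180 mm² (U = 1.0, A_e = A_n). φR_n = 0.75 × 450 × 2180 = 735.8 kN.
Governing: min(1514.6, 2302.4, 1260.9, 823.5, 735.8) = 735.8 kN → net-section rupture.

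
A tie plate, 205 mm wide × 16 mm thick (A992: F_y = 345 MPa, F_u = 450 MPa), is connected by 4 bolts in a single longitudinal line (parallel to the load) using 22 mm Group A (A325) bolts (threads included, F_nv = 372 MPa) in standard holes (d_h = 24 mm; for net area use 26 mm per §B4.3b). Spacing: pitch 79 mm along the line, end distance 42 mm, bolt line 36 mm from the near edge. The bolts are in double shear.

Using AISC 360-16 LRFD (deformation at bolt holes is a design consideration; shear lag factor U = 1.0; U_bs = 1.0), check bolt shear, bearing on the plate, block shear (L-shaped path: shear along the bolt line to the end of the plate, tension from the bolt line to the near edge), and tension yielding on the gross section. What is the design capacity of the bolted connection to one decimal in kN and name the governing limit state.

Bolt shear: A_b = π(22)²/4 = 380.13 mm². φR_n = 0.75 × 372 × 380.13 × 4 × 2 = 848.5 kN.
Bearing (16 mm plate, F_u = 450 MPa): end bolts L_c = 42 − 24/2 = 30, R_n = min(1.2×30×16×450, 2.4×22×16×450) = 259.2 kN/bolt; interior L_c = 79 − 24 = 55, R_n = 380.16 kN/bolt. φR_n = 0.75 × (1×259.2 + 3×380.16) = 1049.8 kN.
Block shear: shear path 1×[42+3×79] = 1×279 mm, A_gv = 4464, A_nv = 1×(279 − 3.5×26)×16 = 3008 mm²; tension to near edge: (36 − 0.5×26)×16 = 368 mm². R_n = min(0.6×450×3008, 0.6×345×4464) + 1.0×450×368 = min(812.16, 924.05) + 165.6 = 977.76 kN. φR_n = 0.75 × 977.76 = 733.3 kN.
Tension yield (gross): A_g = 205×16 = 3280 mm². φR_n = 0.90 × 345 × 3280 = 1018.4 kN.
Governing: min(848.5, 1049.8, 733.3, 1018.4) = 733.3 kN → block shear.

733.3 kN (block shear governs)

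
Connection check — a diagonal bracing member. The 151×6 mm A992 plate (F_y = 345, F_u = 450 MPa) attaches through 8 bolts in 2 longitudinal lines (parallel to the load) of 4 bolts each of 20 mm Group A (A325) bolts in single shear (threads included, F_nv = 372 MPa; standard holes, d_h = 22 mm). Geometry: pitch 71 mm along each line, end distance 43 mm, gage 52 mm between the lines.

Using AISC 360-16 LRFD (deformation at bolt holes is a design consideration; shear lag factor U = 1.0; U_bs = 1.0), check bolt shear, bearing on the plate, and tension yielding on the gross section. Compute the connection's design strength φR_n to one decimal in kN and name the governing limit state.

Bolt shear: A_b = π(20)²/4 = 314.16 mm². φR_n = 0.75 × 372 × 314.16 × 8 × 1 = 701.2 kN.
Bearing (6 mm plate, F_u = 450 MPa): end bolts L_c = 43 − 22/2 = 32, R_n = min(1.2×32×6×450, 2.4×20×6×450) = 103.68 kN/bolt; interior L_c = 71 − 22 = 49, R_n = 129.6 kN/bolt. φR_n = 0.75 × (2×103.68 + 6×129.6) = 738.7 kN.
Tension yield (gross): A_g = 151×6 = 906 mm². φR_n = 0.90 × 345 × 906 = 281.3 kN.
Governing: min(701.2, 738.7, 281.3) = 281.3 kN → gross-section yield.

281.3 kN (gross-section yield governs)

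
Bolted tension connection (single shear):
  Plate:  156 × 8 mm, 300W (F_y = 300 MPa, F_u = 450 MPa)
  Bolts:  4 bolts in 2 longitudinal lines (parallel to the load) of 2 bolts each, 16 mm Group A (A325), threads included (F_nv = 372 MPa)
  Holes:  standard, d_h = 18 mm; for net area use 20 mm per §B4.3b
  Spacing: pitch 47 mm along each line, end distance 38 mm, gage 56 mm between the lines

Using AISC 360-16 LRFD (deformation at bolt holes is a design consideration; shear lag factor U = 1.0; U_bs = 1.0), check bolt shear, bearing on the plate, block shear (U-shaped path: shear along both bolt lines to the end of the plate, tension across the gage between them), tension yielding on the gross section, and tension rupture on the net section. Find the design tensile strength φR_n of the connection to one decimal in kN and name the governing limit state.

Bolt shear: A_b = π(16)²/4 = 201.06 mm². φR_n = 0.75 × 372 × 201.06 × 4 × 1 = 224.4 kN.
Bearing (8 mm plate, F_u = 450 MPa): end bolts L_c = 38 − 18/2 = 29, R_n = min(1.2×29×8×450, 2.4×16×8×450) = 125.28 kN/bolt; interior L_c = 47 − 18 = 29, R_n = 125.28 kN/bolt. φR_n = 0.75 × (2×125.28 + 2×125.28) = 375.8 kN.
Block shear: shear path 2×[38+1×47] = 2×85 mm, A_gv = 1360, A_nv = 2×(85 − 1.5×20)×8 = 880 mm²; tension across gage: (56 − 1×20)×8 = 288 mm². R_n = min(0.6×450×880, 0.6×300×1360) + 1.0×450×288 = min(237.6, 244.8) + 129.6 = 367.2 kN. φR_n = 0.75 × 367.2 = 275.4 kN.
Tension yield (gross): A_g = 156×8 = 1248 mm². φR_n = 0.90 × 300 × 1248 = 337.0 kN.
Tension rupture (net): A_n = (156 − 2×20)×8 = 928 mm² (U = 1.0, A_e = A_n). φR_n = 0.75 × 450 × 928 = 313.2 kN.
Governing: min(224.4, 375.8, 275.4, 337.0, 313.2) = 224.4 kN → bolt shear.

224.4 kN (bolt shear governs)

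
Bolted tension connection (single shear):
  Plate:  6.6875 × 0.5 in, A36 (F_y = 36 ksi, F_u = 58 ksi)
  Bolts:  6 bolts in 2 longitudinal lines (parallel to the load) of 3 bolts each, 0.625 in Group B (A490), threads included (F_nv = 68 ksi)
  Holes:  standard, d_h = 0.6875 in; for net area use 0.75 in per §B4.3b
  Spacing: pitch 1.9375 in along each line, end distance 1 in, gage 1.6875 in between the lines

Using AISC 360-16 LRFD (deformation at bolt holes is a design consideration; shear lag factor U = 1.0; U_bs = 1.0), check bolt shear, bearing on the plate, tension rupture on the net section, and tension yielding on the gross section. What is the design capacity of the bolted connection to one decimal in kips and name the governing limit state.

93.9 kips (bolt shear governs)

Bolt shear: A_b = π(0.625)²/4 = 0.3068 in². φR_n = 0.75 × 68 × 0.3068 × 6 × 1 = 93.9 kips.
Bearing (0.5 in plate, F_u = 58 ksi): end bolts L_c = 1 − 0.6875/2 = 0.65625, R_n = min(1.2×0.65625×0.5×58, 2.4×0.625×0.5×58) = 22.838 kips/bolt; interior L_c = 1.9375 − 0.6875 = 1.25, R_n = 43.5 kips/bolt. φR_n = 0.75 × (2×22.838 + 4×43.5) = 164.8 kips.
Tension rupture (net): A_n = (6.6875 − 2×0.75)×0.5 = 2.5938 in² (U = 1.0, A_e = A_n). φR_n = 0.75 × 58 × 2.5938 = 112.8 kips.
Tension yield (gross): A_g = 6.6875×0.5 = 3.3438 in². φR_n = 0.90 × 36 × 3.3438 = 108.3 kips.
Governing: min(93.9, 164.8, 112.8, 108.3) = 93.9 kips → bolt shear.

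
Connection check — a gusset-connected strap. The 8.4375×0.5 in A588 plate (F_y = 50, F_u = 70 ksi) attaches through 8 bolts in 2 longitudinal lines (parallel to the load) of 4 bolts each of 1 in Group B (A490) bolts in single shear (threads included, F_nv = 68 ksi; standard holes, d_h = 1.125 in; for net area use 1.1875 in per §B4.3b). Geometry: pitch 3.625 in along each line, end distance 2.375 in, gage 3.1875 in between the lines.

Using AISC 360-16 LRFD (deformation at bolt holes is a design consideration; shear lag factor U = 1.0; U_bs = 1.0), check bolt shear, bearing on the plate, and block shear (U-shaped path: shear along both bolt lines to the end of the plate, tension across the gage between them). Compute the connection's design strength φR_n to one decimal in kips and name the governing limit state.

320.4 kips (bolt shear governs)

Bolt shear: A_b = π(1)²/4 = 0.7854 in². φR_n = 0.75 × 68 × 0.7854 × 8 × 1 = 320.4 kips.
Bearing (0.5 in plate, F_u = 70 ksi): end bolts L_c = 2.375 − 1.125/2 = 1.8125, R_n = min(1.2×1.8125×0.5×70, 2.4×1×0.5×70) = 76.125 kips/bolt; interior L_c = 3.625 − 1.125 = 2.5, R_n = 84 kips/bolt. φR_n = 0.75 × (2×76.125 + 6×84) = 492.2 kips.
Block shear: shear path 2×[2.375+3×3.625] = 2×13.25 in, A_gv = 13.25, A_nv = 2×(13.25 − 3.5×1.1875)×0.5 = 9.0938 in²; tension across gage: (3.1875 − 1×1.1875)×0.5 = 1 in². R_n = min(0.6×70×9.0938, 0.6×50×13.25) + 1.0×70×1 = min(381.94, 397.5) + 70 = 451.94 kips. φR_n = 0.75 × 451.94 = 339.0 kips.
Governing: min(320.4, 492.2, 339.0) = 320.4 kips → bolt shear.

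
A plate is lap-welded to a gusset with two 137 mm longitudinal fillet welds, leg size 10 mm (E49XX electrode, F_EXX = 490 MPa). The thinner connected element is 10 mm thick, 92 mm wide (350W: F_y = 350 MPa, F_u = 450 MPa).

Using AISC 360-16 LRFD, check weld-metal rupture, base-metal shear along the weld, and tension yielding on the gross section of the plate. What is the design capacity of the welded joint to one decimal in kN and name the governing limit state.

Weld metal: throat = 0.707×10 = 7.07 mm, L = 2×137 = 274 mm. φR_n = 0.75 × 0.6 × 490 × 7.07 × 274 = 427.1 kN.
Base metal shear (10 mm plate): yield φR_n = 1.0×0.6×350×10×274 = 575.4 kN; rupture φR_n = 0.75×0.6×450×10×274 = 554.9 kN; take 554.9 kN (rupture).
Tension yield (gross): A_g = 92×10 = 920 mm². φR_n = 0.90 × 350 × 920 = 289.8 kN.
Governing: min(427.1, 554.9, 289.8) = 289.8 kN → gross-section yield.

289.8 kN (gross-section yield governs)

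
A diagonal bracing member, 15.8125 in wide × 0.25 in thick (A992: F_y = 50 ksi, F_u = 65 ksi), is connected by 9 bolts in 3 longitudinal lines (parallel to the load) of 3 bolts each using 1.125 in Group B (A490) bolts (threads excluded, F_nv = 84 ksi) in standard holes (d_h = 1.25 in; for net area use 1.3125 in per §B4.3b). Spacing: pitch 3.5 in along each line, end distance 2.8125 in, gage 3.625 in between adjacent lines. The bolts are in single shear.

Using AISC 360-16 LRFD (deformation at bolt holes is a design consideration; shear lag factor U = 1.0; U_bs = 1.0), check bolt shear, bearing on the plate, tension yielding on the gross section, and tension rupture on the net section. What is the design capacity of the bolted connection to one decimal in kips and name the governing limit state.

Bolt shear: A_b = π(1.125)²/4 = 0.99402 in². φR_n = 0.75 × 84 × 0.99402 × 9 × 1 = 563.6 kips.
Bearing (0.25 in plate, F_u = 65 ksi): end bolts L_c = 2.8125 − 1.25/2 = 2.1875, R_n = min(1.2×2.1875×0.25×65, 2.4×1.125×0.25×65) = 42.656 kips/bolt; interior L_c = 3.5 − 1.25 = 2.25, R_n = 43.875 kips/bolt. φR_n = 0.75 × (3×42.656 + 6×43.875) = 293.4 kips.
Tension yield (gross): A_g = 15.8125×0.25 = 3.9531 in². φR_n = 0.90 × 50 × 3.9531 = 177.9 kips.
Tension rupture (net): A_n = (15.8125 − 3×1.3125)×0.25 = 2.9688 in² (U = 1.0, A_e = A_n). φR_n = 0.75 × 65 × 2.9688 = 144.7 kips.
Governing: min(563.6, 293.4, 177.9, 144.7) = 144.7 kips → net-section rupture.

144.7 kips (net-section rupture governs)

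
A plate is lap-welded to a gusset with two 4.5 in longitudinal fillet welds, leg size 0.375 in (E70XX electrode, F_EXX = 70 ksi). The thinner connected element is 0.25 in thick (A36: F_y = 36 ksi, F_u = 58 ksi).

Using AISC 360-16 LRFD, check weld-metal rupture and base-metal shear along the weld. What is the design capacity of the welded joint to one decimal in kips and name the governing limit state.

48.6 kips (base-metal shear governs)

Weld metal: throat = 0.707×0.375 = 0.26513 in, L = 2×4.5 = 9 in. φR_n = 0.75 × 0.6 × 70 × 0.26513 × 9 = 75.2 kips.
Base metal shear (0.25 in plate): yield φR_n = 1.0×0.6×36×0.25×9 = 48.6 kips; rupture φR_n = 0.75×0.6×58×0.25×9 = 58.7 kips; take 48.6 kips (yield).
Governing: min(75.2, 48.6) = 48.6 kips → base-metal shear.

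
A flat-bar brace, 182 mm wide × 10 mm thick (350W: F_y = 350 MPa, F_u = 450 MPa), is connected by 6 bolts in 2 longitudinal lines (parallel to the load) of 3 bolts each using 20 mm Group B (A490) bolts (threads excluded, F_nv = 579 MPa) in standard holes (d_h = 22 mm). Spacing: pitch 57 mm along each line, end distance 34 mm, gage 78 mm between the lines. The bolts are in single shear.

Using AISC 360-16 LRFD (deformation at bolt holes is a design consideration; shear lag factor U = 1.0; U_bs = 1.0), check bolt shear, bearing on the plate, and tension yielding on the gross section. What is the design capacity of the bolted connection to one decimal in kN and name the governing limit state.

573.3 kN (gross-section yield governs)

Bolt shear: A_b = π(20)²/4 = 314.16 mm². φR_n = 0.75 × 579 × 314.16 × 6 × 1 = 818.5 kN.
Bearing (10 mm plate, F_u = 450 MPa): end bolts L_c = 34 − 22/2 = 23, R_n = min(1.2×23×10×450, 2.4×20×10×450) = 124.2 kN/bolt; interior L_c = 57 − 22 = 35, R_n = 189 kN/bolt. φR_n = 0.75 × (2×124.2 + 4×189) = 753.3 kN.
Tension yield (gross): A_g = 182×10 = 1820 mm². φR_n = 0.90 × 350 × 1820 = 573.3 kN.
Governing: min(818.5, 753.3, 573.3) = 573.3 kN → gross-section yield.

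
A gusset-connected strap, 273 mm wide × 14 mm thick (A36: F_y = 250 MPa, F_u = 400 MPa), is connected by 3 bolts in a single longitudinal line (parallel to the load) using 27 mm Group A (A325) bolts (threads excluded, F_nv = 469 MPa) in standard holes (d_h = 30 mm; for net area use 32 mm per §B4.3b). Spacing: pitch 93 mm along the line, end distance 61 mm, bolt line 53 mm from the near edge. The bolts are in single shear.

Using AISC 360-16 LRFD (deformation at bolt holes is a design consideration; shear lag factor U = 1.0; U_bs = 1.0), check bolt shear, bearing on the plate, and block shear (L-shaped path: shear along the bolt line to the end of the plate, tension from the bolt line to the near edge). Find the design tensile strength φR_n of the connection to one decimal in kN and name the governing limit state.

Bolt shear: A_b = π(27)²/4 = 572.56 mm². φR_n = 0.75 × 469 × 572.56 × 3 × 1 = 604.2 kN.
Bearing (14 mm plate, F_u = 400 MPa): end bolts L_c = 61 − 30/2 = 46, R_n = min(1.2×46×14×400, 2.4×27×14×400) = 309.12 kN/bolt; interior L_c = 93 − 30 = 63, R_n = 362.88 kN/bolt. φR_n = 0.75 × (1×309.12 + 2×362.88) = 776.2 kN.
Block shear: shear path 1×[61+2×93] = 1×247 mm, A_gv = 3458, A_nv = 1×(247 − 2.5×32)×14 = 2338 mm²; tension to near edge: (53 − 0.5×32)×14 = 518 mm². R_n = min(0.6×400×2338, 0.6×250×3458) + 1.0×400×518 = min(561.12, 518.7) + 207.2 = 725.9 kN. φR_n = 0.75 × 725.9 = 544.4 kN.
Governing: min(604.2, 776.2, 544.4) = 544.4 kN → block shear.

544.4 kN (block shear governs)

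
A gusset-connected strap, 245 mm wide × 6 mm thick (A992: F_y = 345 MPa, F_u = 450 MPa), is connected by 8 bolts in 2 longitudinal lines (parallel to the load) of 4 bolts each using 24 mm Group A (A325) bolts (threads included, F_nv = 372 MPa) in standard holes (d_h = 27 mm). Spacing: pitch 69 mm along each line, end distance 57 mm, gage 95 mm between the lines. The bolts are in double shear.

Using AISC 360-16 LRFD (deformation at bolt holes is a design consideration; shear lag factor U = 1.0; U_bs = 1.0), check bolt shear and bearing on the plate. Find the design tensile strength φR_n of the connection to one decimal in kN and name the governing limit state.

823.8 kN (bearing governs)

Bolt shear: A_b = π(24)²/4 = 452.39 mm². φR_n = 0.75 × 372 × 452.39 × 8 × 2 = 2019.5 kN.
Bearing (6 mm plate, F_u = 450 MPa): end bolts L_c = 57 − 27/2 = 43.5, R_n = min(1.2×43.5×6×450, 2.4×24×6×450) = 140.94 kN/bolt; interior L_c = 69 − 27 = 42, R_n = 136.08 kN/bolt. φR_n = 0.75 × (2×140.94 + 6×136.08) = 823.8 kN.
Governing: min(2019.5, 823.8) = 823.8 kN → bearing.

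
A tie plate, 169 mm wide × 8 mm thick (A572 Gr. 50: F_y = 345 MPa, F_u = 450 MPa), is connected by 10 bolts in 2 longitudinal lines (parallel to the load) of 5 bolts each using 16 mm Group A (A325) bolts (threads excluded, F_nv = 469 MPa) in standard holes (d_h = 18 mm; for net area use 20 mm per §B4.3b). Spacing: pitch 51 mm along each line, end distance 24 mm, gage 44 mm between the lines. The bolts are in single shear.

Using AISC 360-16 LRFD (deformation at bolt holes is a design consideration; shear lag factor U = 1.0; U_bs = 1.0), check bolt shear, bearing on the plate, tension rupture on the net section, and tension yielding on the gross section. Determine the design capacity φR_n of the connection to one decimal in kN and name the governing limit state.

348.3 kN (net-section rupture governs)

Bolt shear: A_b = π(16)²/4 = 201.06 mm². φR_n = 0.75 × 469 × 201.06 × 10 × 1 = 707.2 kN.
Bearing (8 mm plate, F_u = 450 MPa): end bolts L_c = 24 − 18/2 = 15, R_n = min(1.2×15×8×450, 2.4×16×8×450) = 64.8 kN/bolt; interior L_c = 51 − 18 = 33, R_n = 138.24 kN/bolt. φR_n = 0.75 × (2×64.8 + 8×138.24) = 926.6 kN.
Tension rupture (net): A_n = (169 − 2×20)×8 = 1032 mm² (U = 1.0, A_e = A_n). φR_n = 0.75 × 450 × 1032 = 348.3 kN.
Tension yield (gross): A_g = 169×8 = 1352 mm². φR_n = 0.90 × 345 × 1352 = 419.8 kN.
Governing: min(707.2, 926.6, 348.3, 419.8) = 348.3 kN → net-section rupture.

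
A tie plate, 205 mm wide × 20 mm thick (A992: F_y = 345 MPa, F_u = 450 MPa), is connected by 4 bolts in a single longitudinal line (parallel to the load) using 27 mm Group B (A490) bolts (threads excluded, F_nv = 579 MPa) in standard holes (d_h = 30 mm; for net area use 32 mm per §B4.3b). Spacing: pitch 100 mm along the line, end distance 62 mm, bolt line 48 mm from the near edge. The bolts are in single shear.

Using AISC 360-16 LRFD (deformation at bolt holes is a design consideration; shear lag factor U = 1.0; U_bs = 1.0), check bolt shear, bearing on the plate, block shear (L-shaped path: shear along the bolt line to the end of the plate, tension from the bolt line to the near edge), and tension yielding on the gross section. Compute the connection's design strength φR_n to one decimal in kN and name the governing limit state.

994.5 kN (bolt shear governs)

Bolt shear: A_b = π(27)²/4 = 572.56 mm². φR_n = 0.75 × 579 × 572.56 × 4 × 1 = 994.5 kN.
Bearing (20 mm plate, F_u = 450 MPa): end bolts L_c = 62 − 30/2 = 47, R_n = min(1.2×47×20×450, 2.4×27×20×450) = 507.6 kN/bolt; interior L_c = 100 − 30 = 70, R_n = 583.2 kN/bolt. φR_n = 0.75 × (1×507.6 + 3×583.2) = 1692.9 kN.
Block shear: shear path 1×[62+3×100] = 1×362 mm, A_gv = 7240, A_nv = 1×(362 − 3.5×32)×20 = 5000 mm²; tension to near edge: (48 − 0.5×32)×20 = 640 mm². R_n = min(0.6×450×5000, 0.6×345×7240) + 1.0×450×640 = min(1350, 1498.7) + 288 = 1638 kN. φR_n = 0.75 × 1638 = 1228.5 kN.
Tension yield (gross): A_g = 205×20 = 4100 mm². φR_n = 0.90 × 345 × 4100 = 1273.1 kN.
Governing: min(994.5, 1692.9, 1228.5, 1273.1) = 994.5 kN → bolt shear.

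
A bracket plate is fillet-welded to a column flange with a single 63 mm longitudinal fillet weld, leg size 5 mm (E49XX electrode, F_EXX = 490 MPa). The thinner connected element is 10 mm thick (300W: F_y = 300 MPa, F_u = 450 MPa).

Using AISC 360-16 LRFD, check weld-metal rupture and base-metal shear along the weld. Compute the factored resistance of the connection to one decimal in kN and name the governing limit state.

49.1 kN (weld metal governs)

Weld metal: throat = 0.707×5 = 3.535 mm, L = 63 mm. φR_n = 0.75 × 0.6 × 490 × 3.535 × 63 = 49.1 kN.
Base metal shear (10 mm plate): yield φR_n = 1.0×0.6×300×10×63 = 113.4 kN; rupture φR_n = 0.75×0.6×450×10×63 = 127.6 kN; take 113.4 kN (yield).
Governing: min(49.1, 113.4) = 49.1 kN → weld metal.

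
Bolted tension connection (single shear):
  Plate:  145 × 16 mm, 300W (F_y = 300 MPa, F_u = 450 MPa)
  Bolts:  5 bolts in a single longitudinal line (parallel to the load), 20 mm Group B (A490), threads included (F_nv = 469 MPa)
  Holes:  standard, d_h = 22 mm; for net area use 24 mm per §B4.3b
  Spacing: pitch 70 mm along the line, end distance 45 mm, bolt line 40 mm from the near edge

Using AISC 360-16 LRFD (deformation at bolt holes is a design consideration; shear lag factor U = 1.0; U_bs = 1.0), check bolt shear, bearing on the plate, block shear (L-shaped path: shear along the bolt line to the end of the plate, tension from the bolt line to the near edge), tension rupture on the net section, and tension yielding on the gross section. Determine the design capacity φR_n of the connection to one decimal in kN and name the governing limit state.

Bolt shear: A_b = π(20)²/4 = 314.16 mm². φR_n = 0.75 × 469 × 314.16 × 5 × 1 = 552.5 kN.
Bearing (16 mm plate, F_u = 450 MPa): end bolts L_c = 45 − 22/2 = 34, R_n = min(1.2×34×16×450, 2.4×20×16×450) = 293.76 kN/bolt; interior L_c = 70 − 22 = 48, R_n = 345.6 kN/bolt. φR_n = 0.75 × (1×293.76 + 4×345.6) = 1257.1 kN.
Block shear: shear path 1×[45+4×70] = 1×325 mm, A_gv = 5200, A_nv = 1×(325 − 4.5×24)×16 = 3472 mm²; tension to near edge: (40 − 0.5×24)×16 = 448 mm². R_n = min(0.6×450×3472, 0.6×300×5200) + 1.0×450×448 = min(937.44, 936) + 201.6 = 1137.6 kN. φR_n = 0.75 × 1137.6 = 853.2 kN.
Tension rupture (net): A_n = (145 − 1×24)×16 = 1936 mm² (U = 1.0, A_e = A_n). φR_n = 0.75 × 450 × 1936 = 653.4 kN.
Tension yield (gross): A_g = 145×16 = 2320 mm². φR_n = 0.90 × 300 × 2320 = 626.4 kN.
Governing: min(552.5, 1257.1, 853.2, 653.4, 626.4) = 552.5 kN → bolt shear.

552.5 kN (bolt shear governs)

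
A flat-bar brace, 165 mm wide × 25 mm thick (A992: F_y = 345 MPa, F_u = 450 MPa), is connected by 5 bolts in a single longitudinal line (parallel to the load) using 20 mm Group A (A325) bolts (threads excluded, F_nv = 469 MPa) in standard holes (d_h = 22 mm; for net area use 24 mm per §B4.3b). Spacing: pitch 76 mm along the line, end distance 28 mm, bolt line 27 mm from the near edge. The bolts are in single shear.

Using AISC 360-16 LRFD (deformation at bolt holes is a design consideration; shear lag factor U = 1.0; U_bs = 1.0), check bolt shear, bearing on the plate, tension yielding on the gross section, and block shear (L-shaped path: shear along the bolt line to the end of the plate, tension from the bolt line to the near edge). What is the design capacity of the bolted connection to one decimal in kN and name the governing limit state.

Bolt shear: A_b = π(20)²/4 = 314.16 mm². φR_n = 0.75 × 469 × 314.16 × 5 × 1 = 552.5 kN.
Bearing (25 mm plate, F_u = 450 MPa): end bolts L_c = 28 − 22/2 = 17, R_n = min(1.2×17×25×450, 2.4×20×25×450) = 229.5 kN/bolt; interior L_c = 76 − 22 = 54, R_n = 540 kN/bolt. φR_n = 0.75 × (1×229.5 + 4×540) = 1792.1 kN.
Tension yield (gross): A_g = 165×25 = 4125 mm². φR_n = 0.90 × 345 × 4125 = 1280.8 kN.
Block shear: shear path 1×[28+4×76] = 1×332 mm, A_gv = 8300, A_nv = 1×(332 − 4.5×24)×25 = 5600 mm²; tension to near edge: (27 − 0.5×24)×25 = 375 mm². R_n = min(0.6×450×5600, 0.6×345×8300) + 1.0×450×375 = min(1512, 1718.1) + 168.75 = 1680.8 kN. φR_n = 0.75 × 1680.8 = 1260.6 kN.
Governing: min(552.5, 1792.1, 1280.8, 1260.6) = 552.5 kN → bolt shear.

552.5 kN (bolt shear governs)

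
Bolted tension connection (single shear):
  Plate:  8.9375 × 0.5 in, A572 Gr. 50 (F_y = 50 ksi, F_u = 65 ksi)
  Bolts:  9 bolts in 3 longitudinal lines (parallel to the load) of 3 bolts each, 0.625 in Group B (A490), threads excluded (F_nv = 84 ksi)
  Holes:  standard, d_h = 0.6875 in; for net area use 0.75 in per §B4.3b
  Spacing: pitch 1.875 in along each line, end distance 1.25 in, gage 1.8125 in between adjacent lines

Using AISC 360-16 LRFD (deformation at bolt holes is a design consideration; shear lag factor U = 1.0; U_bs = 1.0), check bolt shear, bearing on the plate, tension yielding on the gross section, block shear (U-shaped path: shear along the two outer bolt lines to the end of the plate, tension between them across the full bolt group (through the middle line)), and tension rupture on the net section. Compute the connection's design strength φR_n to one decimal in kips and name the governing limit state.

143.2 kips (block shear governs)

Bolt shear: A_b = π(0.625)²/4 = 0.3068 in². φR_n = 0.75 × 84 × 0.3068 × 9 × 1 = 174.0 kips.
Bearing (0.5 in plate, F_u = 65 ksi): end bolts L_c = 1.25 − 0.6875/2 = 0.90625, R_n = min(1.2×0.90625×0.5×65, 2.4×0.625×0.5×65) = 35.344 kips/bolt; interior L_c = 1.875 − 0.6875 = 1.1875, R_n = 46.313 kips/bolt. φR_n = 0.75 × (3×35.344 + 6×46.313) = 287.9 kips.
Tension yield (gross): A_g = 8.9375×0.5 = 4.4688 in². φR_n = 0.90 × 50 × 4.4688 = 201.1 kips.
Block shear: shear path 2×[1.25+2×1.875] = 2×5 in, A_gv = 5, A_nv = 2×(5 − 2.5×0.75)×0.5 = 3.125 in²; tension across gage: (3.625 − 2×0.75)×0.5 = 1.0625 in². R_n = min(0.6×65×3.125, 0.6×50×5) + 1.0×65×1.0625 = min(121.88, 150) + 69.063 = 190.94 kips. φR_n = 0.75 × 190.94 = 143.2 kips.
Tension rupture (net): A_n = (8.9375 − 3×0.75)×0.5 = 3.3438 in² (U = 1.0, A_e = A_n). φR_n = 0.75 × 65 × 3.3438 = 163.0 kips.
Governing: min(174.0, 287.9, 201.1, 143.2, 163.0) = 143.2 kips → block shear.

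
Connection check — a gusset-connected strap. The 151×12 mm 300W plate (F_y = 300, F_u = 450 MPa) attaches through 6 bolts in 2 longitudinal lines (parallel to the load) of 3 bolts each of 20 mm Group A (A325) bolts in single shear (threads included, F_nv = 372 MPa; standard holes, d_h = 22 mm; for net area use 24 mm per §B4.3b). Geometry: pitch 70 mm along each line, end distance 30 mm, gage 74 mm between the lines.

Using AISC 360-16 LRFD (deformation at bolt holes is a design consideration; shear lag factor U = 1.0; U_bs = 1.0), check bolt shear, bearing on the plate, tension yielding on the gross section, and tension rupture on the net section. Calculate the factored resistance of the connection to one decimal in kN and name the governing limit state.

Bolt shear: A_b = π(20)²/4 = 314.16 mm². φR_n = 0.75 × 372 × 314.16 × 6 × 1 = 525.9 kN.
Bearing (12 mm plate, F_u = 450 MPa): end bolts L_c = 30 − 22/2 = 19, R_n = min(1.2×19×12×450, 2.4×20×12×450) = 123.12 kN/bolt; interior L_c = 70 − 22 = 48, R_n = 259.2 kN/bolt. φR_n = 0.75 × (2×123.12 + 4×259.2) = 962.3 kN.
Tension yield (gross): A_g = 151×12 = 1812 mm². φR_n = 0.90 × 300 × 1812 = 489.2 kN.
Tension rupture (net): A_n = (151 − 2×24)×12 = 1236 mm² (U = 1.0, A_e = A_n). φR_n = 0.75 × 450 × 1236 = 417.2 kN.
Governing: min(525.9, 962.3, 489.2, 417.2) = 417.2 kN → net-section rupture.

417.2 kN (net-section rupture governs)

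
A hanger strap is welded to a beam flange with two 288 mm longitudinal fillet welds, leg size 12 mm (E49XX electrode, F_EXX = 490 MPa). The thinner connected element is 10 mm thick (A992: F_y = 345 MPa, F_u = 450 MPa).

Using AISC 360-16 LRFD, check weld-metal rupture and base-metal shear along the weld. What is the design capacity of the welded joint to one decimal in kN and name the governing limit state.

1077.5 kN (weld metal governs)

Weld metal: throat = 0.707×12 = 8.484 mm, L = 2×288 = 576 mm. φR_n = 0.75 × 0.6 × 490 × 8.484 × 576 = 1077.5 kN.
Base metal shear (10 mm plate): yield φR_n = 1.0×0.6×345×10×576 = 1192.3 kN; rupture φR_n = 0.75×0.6×450×10×576 = 1166.4 kN; take 1166.4 kN (rupture).
Governing: min(1077.5, 1166.4) = 1077.5 kN → weld metal.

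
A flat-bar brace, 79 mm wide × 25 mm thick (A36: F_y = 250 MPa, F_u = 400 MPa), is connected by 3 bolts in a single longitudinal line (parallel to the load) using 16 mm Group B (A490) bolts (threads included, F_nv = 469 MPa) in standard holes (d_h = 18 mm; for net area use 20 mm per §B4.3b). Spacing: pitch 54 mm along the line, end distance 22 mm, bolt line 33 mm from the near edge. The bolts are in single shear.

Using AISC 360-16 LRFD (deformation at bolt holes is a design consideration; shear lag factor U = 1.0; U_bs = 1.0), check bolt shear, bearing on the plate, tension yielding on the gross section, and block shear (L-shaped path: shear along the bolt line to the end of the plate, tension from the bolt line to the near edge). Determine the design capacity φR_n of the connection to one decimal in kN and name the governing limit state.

212.2 kN (bolt shear governs)

Bolt shear: A_b = π(16)²/4 = 201.06 mm². φR_n = 0.75 × 469 × 201.06 × 3 × 1 = 212.2 kN.
Bearing (25 mm plate, F_u = 400 MPa): end bolts L_c = 22 − 18/2 = 13, R_n = min(1.2×13×25×400, 2.4×16×25×400) = 156 kN/bolt; interior L_c = 54 − 18 = 36, R_n = 384 kN/bolt. φR_n = 0.75 × (1×156 + 2×384) = 693.0 kN.
Tension yield (gross): A_g = 79×25 = 1975 mm². φR_n = 0.90 × 250 × 1975 = 444.4 kN.
Block shear: shear path 1×[22+2×54] = 1×130 mm, A_gv = 3250, A_nv = 1×(130 − 2.5×20)×25 = 2000 mm²; tension to near edge: (33 − 0.5×20)×25 = 575 mm². R_n = min(0.6×400×2000, 0.6×250×3250) + 1.0×400×575 = min(480, 487.5) + 230 = 710 kN. φR_n = 0.75 × 710 = 532.5 kN.
Governing: min(212.2, 693.0, 444.4, 532.5) = 212.2 kN → bolt shear.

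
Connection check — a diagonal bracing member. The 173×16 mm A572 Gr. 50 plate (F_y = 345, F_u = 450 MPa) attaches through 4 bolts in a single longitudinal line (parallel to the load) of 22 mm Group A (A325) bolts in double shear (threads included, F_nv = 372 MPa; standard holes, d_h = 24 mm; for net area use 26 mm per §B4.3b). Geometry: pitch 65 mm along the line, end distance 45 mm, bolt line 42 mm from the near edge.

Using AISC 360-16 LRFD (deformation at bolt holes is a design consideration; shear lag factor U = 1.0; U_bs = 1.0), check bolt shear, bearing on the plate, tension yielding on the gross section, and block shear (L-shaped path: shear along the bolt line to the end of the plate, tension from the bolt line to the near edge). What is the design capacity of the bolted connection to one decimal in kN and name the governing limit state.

Bolt shear: A_b = π(22)²/4 = 380.13 mm². φR_n = 0.75 × 372 × 380.13 × 4 × 2 = 848.5 kN.
Bearing (16 mm plate, F_u = 450 MPa): end bolts L_c = 45 − 24/2 = 33, R_n = min(1.2×33×16×450, 2.4×22×16×450) = 285.12 kN/bolt; interior L_c = 65 − 24 = 41, R_n = 354.24 kN/bolt. φR_n = 0.75 × (1×285.12 + 3×354.24) = 1010.9 kN.
Tension yield (gross): A_g = 173×16 = 2768 mm². φR_n = 0.90 × 345 × 2768 = 859.5 kN.
Block shear: shear path 1×[45+3×65] = 1×240 mm, A_gv = 3840, A_nv = 1×(240 − 3.5×26)×16 = 2384 mm²; tension to near edge: (42 − 0.5×26)×16 = 464 mm². R_n = min(0.6×450×2384, 0.6×345×3840) + 1.0×450×464 = min(643.68, 794.88) + 208.8 = 852.48 kN. φR_n = 0.75 × 852.48 = 639.4 kN.
Governing: min(848.5, 1010.9, 859.5, 639.4) = 639.4 kN → block shear.

639.4 kN (block shear governs)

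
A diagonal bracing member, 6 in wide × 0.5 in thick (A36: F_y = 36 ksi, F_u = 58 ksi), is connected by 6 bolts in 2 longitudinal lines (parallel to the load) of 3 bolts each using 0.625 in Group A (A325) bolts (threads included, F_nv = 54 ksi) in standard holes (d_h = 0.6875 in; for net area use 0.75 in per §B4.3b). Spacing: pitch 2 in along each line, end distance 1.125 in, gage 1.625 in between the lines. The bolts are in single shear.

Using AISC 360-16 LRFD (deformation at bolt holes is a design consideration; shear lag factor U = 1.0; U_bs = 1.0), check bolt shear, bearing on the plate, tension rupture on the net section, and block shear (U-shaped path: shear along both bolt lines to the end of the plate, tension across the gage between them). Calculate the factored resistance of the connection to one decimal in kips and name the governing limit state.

Bolt shear: A_b = π(0.625)²/4 = 0.3068 in². φR_n = 0.75 × 54 × 0.3068 × 6 × 1 = 74.6 kips.
Bearing (0.5 in plate, F_u = 58 ksi): end bolts L_c = 1.125 − 0.6875/2 = 0.78125, R_n = min(1.2×0.78125×0.5×58, 2.4×0.625×0.5×58) = 27.188 kips/bolt; interior L_c = 2 − 0.6875 = 1.3125, R_n = 43.5 kips/bolt. φR_n = 0.75 × (2×27.188 + 4×43.5) = 171.3 kips.
Tension rupture (net): A_n = (6 − 2×0.75)×0.5 = 2.25 in² (U = 1.0, A_e = A_n). φR_n = 0.75 × 58 × 2.25 = 97.9 kips.
Block shear: shear path 2×[1.125+2×2] = 2×5.125 in, A_gv = 5.125, A_nv = 2×(5.125 − 2.5×0.75)×0.5 = 3.25 in²; tension across gage: (1.625 − 1×0.75)×0.5 = 0.4375 in². R_n = min(0.6×58×3.25, 0.6×36×5.125) + 1.0×58×0.4375 = min(113.1, 110.7) + 25.375 = 136.08 kips. φR_n = 0.75 × 136.08 = 102.1 kips.
Governing: min(74.6, 171.3, 97.9, 102.1) = 74.6 kips → bolt shear.

74.6 kips (bolt shear governs)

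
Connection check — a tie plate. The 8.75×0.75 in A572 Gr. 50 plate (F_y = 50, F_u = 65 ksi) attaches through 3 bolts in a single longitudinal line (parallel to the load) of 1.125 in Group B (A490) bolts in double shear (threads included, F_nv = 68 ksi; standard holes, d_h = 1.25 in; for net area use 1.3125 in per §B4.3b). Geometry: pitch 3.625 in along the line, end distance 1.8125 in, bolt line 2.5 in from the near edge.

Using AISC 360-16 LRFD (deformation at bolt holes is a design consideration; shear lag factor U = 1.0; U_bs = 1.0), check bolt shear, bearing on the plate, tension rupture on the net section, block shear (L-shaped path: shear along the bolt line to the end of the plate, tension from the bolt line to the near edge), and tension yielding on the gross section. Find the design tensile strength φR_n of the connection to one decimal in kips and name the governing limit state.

Bolt shear: A_b = π(1.125)²/4 = 0.99402 in². φR_n = 0.75 × 68 × 0.99402 × 3 × 2 = 304.2 kips.
Bearing (0.75 in plate, F_u = 65 ksi): end bolts L_c = 1.8125 − 1.25/2 = 1.1875, R_n = min(1.2×1.1875×0.75×65, 2.4×1.125×0.75×65) = 69.469 kips/bolt; interior L_c = 3.625 − 1.25 = 2.375, R_n = 131.63 kips/bolt. φR_n = 0.75 × (1×69.469 + 2×131.63) = 249.5 kips.
Tension rupture (net): A_n = (8.75 − 1×1.3125)×0.75 = 5.5781 in² (U = 1.0, A_e = A_n). φR_n = 0.75 × 65 × 5.5781 = 271.9 kips.
Block shear: shear path 1×[1.8125+2×3.625] = 1×9.0625 in, A_gv = 6.7969, A_nv = 1×(9.0625 − 2.5×1.3125)×0.75 = 4.3359 in²; tension to near edge: (2.5 − 0.5×1.3125)×0.75 = 1.3828 in². R_n = min(0.6×65×4.3359, 0.6×50×6.7969) + 1.0×65×1.3828 = min(169.1, 203.91) + 89.882 = 258.98 kips. φR_n = 0.75 × 258.98 = 194.2 kips.
Tension yield (gross): A_g = 8.75×0.75 = 6.5625 in². φR_n = 0.90 × 50 × 6.5625 = 295.3 kips.
Governing: min(304.2, 249.5, 271.9, 194.2, 295.3) = 194.2 kips → block shear.

194.2 kips (block shear governs)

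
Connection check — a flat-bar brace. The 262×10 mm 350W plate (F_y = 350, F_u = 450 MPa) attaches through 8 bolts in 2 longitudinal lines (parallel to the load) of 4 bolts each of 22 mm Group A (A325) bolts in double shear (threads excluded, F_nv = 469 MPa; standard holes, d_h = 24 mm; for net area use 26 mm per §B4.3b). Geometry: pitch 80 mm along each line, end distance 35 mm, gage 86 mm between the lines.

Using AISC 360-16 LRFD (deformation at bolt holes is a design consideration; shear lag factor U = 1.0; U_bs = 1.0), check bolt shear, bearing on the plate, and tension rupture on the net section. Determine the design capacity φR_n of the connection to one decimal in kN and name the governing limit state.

708.8 kN (net-section rupture governs)

Bolt shear: A_b = π(22)²/4 = 380.13 mm². φR_n = 0.75 × 469 × 380.13 × 8 × 2 = 2139.4 kN.
Bearing (10 mm plate, F_u = 450 MPa): end bolts L_c = 35 − 24/2 = 23, R_n = min(1.2×23×10×450, 2.4×22×10×450) = 124.2 kN/bolt; interior L_c = 80 − 24 = 56, R_n = 237.6 kN/bolt. φR_n = 0.75 × (2×124.2 + 6×237.6) = 1255.5 kN.
Tension rupture (net): A_n = (262 − 2×26)×10 = 2100 mm² (U = 1.0, A_e = A_n). φR_n = 0.75 × 450 × 2100 = 708.8 kN.
Governing: min(2139.4, 1255.5, 708.8) = 708.8 kN → net-section rupture.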